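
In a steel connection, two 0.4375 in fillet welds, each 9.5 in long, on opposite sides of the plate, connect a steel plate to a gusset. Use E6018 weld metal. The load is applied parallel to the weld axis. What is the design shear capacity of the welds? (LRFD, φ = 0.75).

E60XX → F_EXX = 60 ksi.
Effective throat t_e = 0.707 × 0.4375 = 0.3093 in.
Total length L = 19 in; A_we = 0.3093 × 19 = 5.877 in².
F_nw = 0.6 F_EXX = 0.6 × 60 = 36 ksi.
φR_n = 0.75 × 36 × 5.877 = 158.7 kips.

φR_n ≈ 159 kips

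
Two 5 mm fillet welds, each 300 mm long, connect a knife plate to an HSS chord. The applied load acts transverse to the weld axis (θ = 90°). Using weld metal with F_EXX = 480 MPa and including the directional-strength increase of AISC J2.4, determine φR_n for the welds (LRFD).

t_e = 0.707 × 5 = 3.535 mm; A_we = 3.535 × 600 = 2121 mm².
Directional factor: 1.0 + 0.5 sin^1.5(90°) = 1.5.
F_nw = 0.6 × 480 × 1.5 = 432 MPa.
φR_n = 0.75 × 432 × 2121 × 10⁻³ = 687.2 kN.

φR_n ≈ 687 kN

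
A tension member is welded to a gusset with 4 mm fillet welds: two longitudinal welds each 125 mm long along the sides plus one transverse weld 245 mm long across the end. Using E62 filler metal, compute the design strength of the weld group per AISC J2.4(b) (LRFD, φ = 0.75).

E62XX → F_EXX = 620 MPa.
t_e = 0.707 × 4 = 2.828 mm.
R_nwl = 0.6 × 620 × 2.828 × 250 × 10⁻³ = 263 kN (longitudinal, 2 welds).
R_nwt = 0.6 × 620 × 2.828 × 245 × 10⁻³ = 257.7 kN (transverse, base value).
(i) R_nwl + R_nwt = 520.7 kN; (ii) 0.85 R_nwl + 1.5 R_nwt = 610.2 kN.
R_n = max = 610.2 kN [governs: (ii)]; φR_n = 457.6 kN.

φR_n ≈ 458 kN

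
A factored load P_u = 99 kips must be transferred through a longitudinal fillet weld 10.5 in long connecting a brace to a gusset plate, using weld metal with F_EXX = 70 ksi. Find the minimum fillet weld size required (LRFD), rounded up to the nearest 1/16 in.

Total weld length L = 10.5 in.
Required throat t_e = P_u / (φ × 0.6 F_EXX × L) = 99 / (0.75 × 0.6 × 70 × 10.5) = 0.2993 in.
Required leg w = t_e / 0.707 = 0.4234 in → use 7/16 in.

w = 7/16 in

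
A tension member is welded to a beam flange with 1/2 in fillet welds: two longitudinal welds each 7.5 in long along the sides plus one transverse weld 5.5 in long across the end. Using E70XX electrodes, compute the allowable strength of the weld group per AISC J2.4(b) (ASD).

E70XX → F_EXX = 70 ksi.
t_e = 0.707 × 0.5 = 0.3535 in.
R_nwl = 0.6 × 70 × 0.3535 × 15 = 222.7 kips (longitudinal, 2 welds).
R_nwt = 0.6 × 70 × 0.3535 × 5.5 = 81.66 kips (transverse, base value).
(i) R_nwl + R_nwt = 304.4 kips; (ii) 0.85 R_nwl + 1.5 R_nwt = 311.8 kips.
R_n = max = 311.8 kips [governs: (ii)]; R_n/Ω = 155.9 kips.

R_n/Ω ≈ 156 kips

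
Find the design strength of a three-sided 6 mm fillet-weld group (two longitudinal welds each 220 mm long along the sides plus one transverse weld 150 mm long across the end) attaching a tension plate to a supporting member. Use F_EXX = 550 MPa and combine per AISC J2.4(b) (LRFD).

φR_n ≈ 629 kN

t_e = 0.707 × 6 = 4.242 mm.
R_nwl = 0.6 × 550 × 4.242 × 440 × 10⁻³ = 615.9 kN (longitudinal, 2 welds).
R_nwt = 0.6 × 550 × 4.242 × 150 × 10⁻³ = 210 kN (transverse, base value).
(i) R_nwl + R_nwt = 825.9 kN; (ii) 0.85 R_nwl + 1.5 R_nwt = 838.5 kN.
R_n = max = 838.5 kN [governs: (ii)]; φR_n = 628.9 kN.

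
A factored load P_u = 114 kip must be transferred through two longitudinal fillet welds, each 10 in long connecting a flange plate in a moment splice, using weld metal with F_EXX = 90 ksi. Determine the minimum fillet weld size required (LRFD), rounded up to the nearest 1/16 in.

Total weld length L = 20 in.
Required throat t_e = P_u / (φ × 0.6 F_EXX × L) = 114 / (0.75 × 0.6 × 90 × 20) = 0.1407 in.
Required leg w = t_e / 0.707 = 0.1991 in → use 1/4 in.

w = 1/4 in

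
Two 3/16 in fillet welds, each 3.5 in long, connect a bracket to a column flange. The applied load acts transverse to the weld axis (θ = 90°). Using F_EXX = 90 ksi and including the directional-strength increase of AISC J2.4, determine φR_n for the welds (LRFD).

φR_n ≈ 56.4 kip

t_e = 0.707 × 0.1875 = 0.1326 in; A_we = 0.1326 × 7 = 0.9279 in².
Directional factor: 1.0 + 0.5 sin^1.5(90°) = 1.5.
F_nw = 0.6 × 90 × 1.5 = 81 ksi.
φR_n = 0.75 × 81 × 0.9279 = 56.37 kip.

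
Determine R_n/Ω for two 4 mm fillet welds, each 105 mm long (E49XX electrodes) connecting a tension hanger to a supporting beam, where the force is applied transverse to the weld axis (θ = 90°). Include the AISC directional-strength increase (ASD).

R_n/Ω ≈ 131 kN

E49XX → F_EXX = 490 MPa.
t_e = 0.707 × 4 = 2.828 mm; A_we = 2.828 × 210 = 593.9 mm².
Directional factor: 1.0 + 0.5 sin^1.5(90°) = 1.5.
F_nw = 0.6 × 490 × 1.5 = 441 MPa.
R_n/Ω = (441 × 593.9) / 2.0 × 10⁻³ = 131 kN.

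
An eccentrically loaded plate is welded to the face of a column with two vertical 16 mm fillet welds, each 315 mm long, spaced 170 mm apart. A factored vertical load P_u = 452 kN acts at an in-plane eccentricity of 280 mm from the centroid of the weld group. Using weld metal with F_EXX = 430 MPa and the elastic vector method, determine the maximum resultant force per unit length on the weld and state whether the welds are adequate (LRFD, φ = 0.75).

Total weld length L_w = 630 mm. Treat welds as unit-width lines.
Polar moment about centroid: J = 2[d³/12 + d(b/2)²] = 2[315³/12 + 315×85²] = 9761000 mm³.
Direct shear f_v = P/L_w = 452×10³ / 630 = 717.5 N/mm (vertical).
Torsion M = P·e = 452×10³ × 280 = 126560000 N·mm.
Critical point at (x, y) = (85, 157.5) from centroid. f_tx = M·y/J = 2042 N/mm; f_ty = M·x/J = 1102 N/mm.
Resultant f_max = √[f_tx² + (f_v + f_ty)²] = √[2042² + (717.5 + 1102)²] = 2735 N/mm.
Capacity per unit length: φr_n = 0.75 × 0.6 × 430 × (0.707 × 16) = 2189 N/mm.
2735 > 2189 → NOT adequate.

f_max ≈ 2740 N/mm; NOT adequate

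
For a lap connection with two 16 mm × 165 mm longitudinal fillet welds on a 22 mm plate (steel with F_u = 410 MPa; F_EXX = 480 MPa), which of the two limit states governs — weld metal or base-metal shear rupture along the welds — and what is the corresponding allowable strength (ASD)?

R_n/Ω ≈ 538 kN (weld metal governs)

t_e = 0.707 × 16 = 11.31 mm; L = 330 mm.
Weld metal: R_n/Ω = (1/2.0) × 0.6 × 480 × 11.31 × 330 × 10⁻³ = 537.5 kN.
Base metal (shear rupture): R_n/Ω = (1/2.0) × 0.6 × 410 × 22 × 330 × 10⁻³ = 893 kN.
Governing: weld metal.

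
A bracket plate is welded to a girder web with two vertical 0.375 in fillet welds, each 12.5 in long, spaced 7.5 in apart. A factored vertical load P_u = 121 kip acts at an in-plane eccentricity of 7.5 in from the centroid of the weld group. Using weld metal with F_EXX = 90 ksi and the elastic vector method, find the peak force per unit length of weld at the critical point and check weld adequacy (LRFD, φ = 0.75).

Total weld length L_w = 25 in. Treat welds as unit-width lines.
Polar moment about centroid: J = 2[d³/12 + d(b/2)²] = 2[12.5³/12 + 12.5×3.75²] = 677.1 in³.
Direct shear f_v = P/L_w = 121 / 25 = 4.84 kip/in (vertical).
Torsion M = P·e = 121 × 7.5 = 907.5 kip·in.
Critical point at (x, y) = (3.75, 6.25) from centroid. f_tx = M·y/J = 8.377 kip/in; f_ty = M·x/J = 5.026 kip/in.
Resultant f_max = √[f_tx² + (f_v + f_ty)²] = √[8.377² + (4.84 + 5.026)²] = 12.94 kip/in.
Capacity per unit length: φr_n = 0.75 × 0.6 × 90 × (0.707 × 0.375) = 10.74 kip/in.
12.94 > 10.74 → NOT adequate.

f_max ≈ 12.9 kip/in; NOT adequate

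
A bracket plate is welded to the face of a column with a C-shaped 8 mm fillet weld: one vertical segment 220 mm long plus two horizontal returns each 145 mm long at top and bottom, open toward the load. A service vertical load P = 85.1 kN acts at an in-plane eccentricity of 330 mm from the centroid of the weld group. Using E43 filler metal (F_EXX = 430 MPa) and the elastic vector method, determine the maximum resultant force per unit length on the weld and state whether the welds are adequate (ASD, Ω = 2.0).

f_max ≈ 886 N/mm; NOT adequate

Total weld length L_w = 510 mm. Treat welds as unit-width lines.
Centroid: x̄ = 2×145×72.5 / 510 = 41.23 mm from the vertical weld.
Polar moment about centroid: J = I_x + I_y = [220³/12 + 2×145×110²] + [220×41.23² + 2(145³/12 + 145×31.27²)] = 5562000 mm³.
Direct shear f_v = P/L_w = 85.1×10³ / 510 = 166.9 N/mm (vertical).
Torsion M = P·e = 85.1×10³ × 330 = 28083000 N·mm.
Critical point at (x, y) = (103.8, 110) from centroid. f_tx = M·y/J = 555.4 N/mm; f_ty = M·x/J = 524 N/mm.
Resultant f_max = √[f_tx² + (f_v + f_ty)²] = √[555.4² + (166.9 + 524)²] = 886.4 N/mm.
Capacity per unit length: r_n/Ω = (1/2.0) × 0.6 × 430 × (0.707 × 8) = 729.6 N/mm.
886.4 > 729.6 → NOT adequate.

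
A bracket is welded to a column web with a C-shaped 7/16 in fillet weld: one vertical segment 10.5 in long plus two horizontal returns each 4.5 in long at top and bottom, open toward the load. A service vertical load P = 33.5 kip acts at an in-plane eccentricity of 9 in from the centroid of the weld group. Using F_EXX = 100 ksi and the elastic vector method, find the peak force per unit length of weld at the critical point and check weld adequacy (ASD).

Total weld length L_w = 19.5 in. Treat welds as unit-width lines.
Centroid: x̄ = 2×4.5×2.25 / 19.5 = 1.038 in from the vertical weld.
Polar moment about centroid: J = I_x + I_y = [10.5³/12 + 2×4.5×5.25²] + [10.5×1.038² + 2(4.5³/12 + 4.5×1.212²)] = 384.3 in³.
Direct shear f_v = P/L_w = 33.5 / 19.5 = 1.718 kip/in (vertical).
Torsion M = P·e = 33.5 × 9 = 301.5 kip·in.
Critical point at (x, y) = (3.462, 5.25) from centroid. f_tx = M·y/J = 4.119 kip/in; f_ty = M·x/J = 2.716 kip/in.
Resultant f_max = √[f_tx² + (f_v + f_ty)²] = √[4.119² + (1.718 + 2.716)²] = 6.052 kip/in.
Capacity per unit length: r_n/Ω = (1/2.0) × 0.6 × 100 × (0.707 × 0.4375) = 9.279 kip/in.
6.052 ≤ 9.279 → adequate.

f_max ≈ 6.05 kip/in; adequate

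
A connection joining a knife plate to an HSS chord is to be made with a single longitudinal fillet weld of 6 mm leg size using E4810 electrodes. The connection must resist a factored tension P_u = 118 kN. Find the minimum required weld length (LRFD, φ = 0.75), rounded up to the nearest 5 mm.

E48XX → F_EXX = 480 MPa.
Throat t_e = 0.707 × 6 = 4.242 mm.
φr_n = 0.75 × 0.6 × 480 × 4.242 × 10⁻³ = 0.9163 kN/mm.
L_req = P_u / φr_n = 118 / 0.9163 = 128.8 mm total.
Round up → use L = 130 mm.

L = 130 mm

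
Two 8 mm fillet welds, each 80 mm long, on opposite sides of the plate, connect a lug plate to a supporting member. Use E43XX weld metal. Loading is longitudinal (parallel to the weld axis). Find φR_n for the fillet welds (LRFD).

E43XX → F_EXX = 430 MPa.
Effective throat t_e = 0.707 × 8 = 5.656 mm.
Total length L = 160 mm; A_we = 5.656 × 160 = 905 mm².
F_nw = 0.6 F_EXX = 0.6 × 430 = 258 MPa.
φR_n = 0.75 × 258 × 905 × 10⁻³ = 175.1 kN.

φR_n ≈ 175 kN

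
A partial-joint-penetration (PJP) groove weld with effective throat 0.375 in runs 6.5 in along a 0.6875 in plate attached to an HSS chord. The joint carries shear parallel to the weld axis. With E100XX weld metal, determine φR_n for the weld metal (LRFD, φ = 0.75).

φR_n ≈ 110 kip

E100XX → F_EXX = 100 ksi.
Effective throat (given) t_e = 0.375 in.
A_we = 0.375 × 6.5 = 2.438 in².
F_nw = 0.6 F_EXX = 60 ksi.
φR_n = 0.75 × 60 × 2.438 = 109.7 kip.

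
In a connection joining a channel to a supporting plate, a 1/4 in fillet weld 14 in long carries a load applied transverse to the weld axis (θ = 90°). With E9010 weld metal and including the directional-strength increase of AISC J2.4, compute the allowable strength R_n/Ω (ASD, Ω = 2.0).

R_n/Ω ≈ 100 kips

E90XX → F_EXX = 90 ksi.
t_e = 0.707 × 0.25 = 0.1767 in; A_we = 0.1767 × 14 = 2.474 in².
Directional factor: 1.0 + 0.5 sin^1.5(90°) = 1.5.
F_nw = 0.6 × 90 × 1.5 = 81 ksi.
R_n/Ω = (81 × 2.474) / 2.0 = 100.2 kips.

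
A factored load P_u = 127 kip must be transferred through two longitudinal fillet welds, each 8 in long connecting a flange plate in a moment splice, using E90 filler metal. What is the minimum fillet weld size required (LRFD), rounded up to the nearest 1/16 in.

w = 5/16 in

E90XX → F_EXX = 90 ksi.
Total weld length L = 16 in.
Required throat t_e = P_u / (φ × 0.6 F_EXX × L) = 127 / (0.75 × 0.6 × 90 × 16) = 0.196 in.
Required leg w = t_e / 0.707 = 0.2772 in → use 5/16 in.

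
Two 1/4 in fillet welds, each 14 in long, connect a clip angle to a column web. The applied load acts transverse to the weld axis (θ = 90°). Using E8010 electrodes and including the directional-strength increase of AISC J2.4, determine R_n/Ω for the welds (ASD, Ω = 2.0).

E80XX → F_EXX = 80 ksi.
t_e = 0.707 × 0.25 = 0.1767 in; A_we = 0.1767 × 28 = 4.949 in².
Directional factor: 1.0 + 0.5 sin^1.5(90°) = 1.5.
F_nw = 0.6 × 80 × 1.5 = 72 ksi.
R_n/Ω = (72 × 4.949) / 2.0 = 178.2 kip.

R_n/Ω ≈ 178 kip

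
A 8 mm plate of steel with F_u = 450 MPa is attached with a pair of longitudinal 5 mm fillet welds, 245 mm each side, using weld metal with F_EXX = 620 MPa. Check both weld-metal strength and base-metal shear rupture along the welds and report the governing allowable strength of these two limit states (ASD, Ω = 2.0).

t_e = 0.707 × 5 = 3.535 mm; L = 490 mm.
Weld metal: R_n/Ω = (1/2.0) × 0.6 × 620 × 3.535 × 490 × 10⁻³ = 322.2 kN.
Base metal (shear rupture): R_n/Ω = (1/2.0) × 0.6 × 450 × 8 × 490 × 10⁻³ = 529.2 kN.
Governing: weld metal.

R_n/Ω ≈ 322 kN (weld metal governs)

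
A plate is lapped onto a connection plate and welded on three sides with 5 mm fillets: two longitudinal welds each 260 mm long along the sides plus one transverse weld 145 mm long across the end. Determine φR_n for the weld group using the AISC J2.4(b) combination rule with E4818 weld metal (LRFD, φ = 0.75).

φR_n ≈ 508 kN

E48XX → F_EXX = 480 MPa.
t_e = 0.707 × 5 = 3.535 mm.
R_nwl = 0.6 × 480 × 3.535 × 520 × 10⁻³ = 529.4 kN (longitudinal, 2 welds).
R_nwt = 0.6 × 480 × 3.535 × 145 × 10⁻³ = 147.6 kN (transverse, base value).
(i) R_nwl + R_nwt = 677 kN; (ii) 0.85 R_nwl + 1.5 R_nwt = 671.4 kN.
R_n = max = 677 kN [governs: (i)]; φR_n = 507.8 kN.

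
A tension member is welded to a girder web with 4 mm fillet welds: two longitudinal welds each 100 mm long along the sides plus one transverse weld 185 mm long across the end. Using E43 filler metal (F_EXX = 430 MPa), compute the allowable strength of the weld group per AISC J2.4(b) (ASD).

t_e = 0.707 × 4 = 2.828 mm.
R_nwl = 0.6 × 430 × 2.828 × 200 × 10⁻³ = 145.9 kN (longitudinal, 2 welds).
R_nwt = 0.6 × 430 × 2.828 × 185 × 10⁻³ = 135 kN (transverse, base value).
(i) R_nwl + R_nwt = 280.9 kN; (ii) 0.85 R_nwl + 1.5 R_nwt = 326.5 kN.
R_n = max = 326.5 kN [governs: (ii)]; R_n/Ω = 163.3 kN.

R_n/Ω ≈ 163 kN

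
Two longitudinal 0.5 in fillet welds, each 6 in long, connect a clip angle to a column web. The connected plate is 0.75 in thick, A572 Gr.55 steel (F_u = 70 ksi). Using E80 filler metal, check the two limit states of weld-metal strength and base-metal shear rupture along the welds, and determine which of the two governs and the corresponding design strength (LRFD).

φR_n ≈ 153 kips (weld metal governs)

E80XX → F_EXX = 80 ksi.
t_e = 0.707 × 0.5 = 0.3535 in; L = 12 in.
Weld metal: φR_n = 0.75 × 0.6 × 80 × 0.3535 × 12 = 152.7 kips.
Base metal (shear rupture): φR_n = 0.75 × 0.6 × 70 × 0.75 × 12 = 283.5 kips.
Governing: weld metal.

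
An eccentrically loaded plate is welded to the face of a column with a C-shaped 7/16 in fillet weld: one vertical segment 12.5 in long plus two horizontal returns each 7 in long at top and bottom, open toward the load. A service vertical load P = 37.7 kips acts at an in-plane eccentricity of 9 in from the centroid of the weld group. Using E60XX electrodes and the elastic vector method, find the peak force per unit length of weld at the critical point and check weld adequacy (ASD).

f_max ≈ 4.29 kip/in; adequate

E60XX → F_EXX = 60 ksi.
Total weld length L_w = 26.5 in. Treat welds as unit-width lines.
Centroid: x̄ = 2×7×3.5 / 26.5 = 1.849 in from the vertical weld.
Polar moment about centroid: J = I_x + I_y = [12.5³/12 + 2×7×6.25²] + [12.5×1.849² + 2(7³/12 + 7×1.651²)] = 847.7 in³.
Direct shear f_v = P/L_w = 37.7 / 26.5 = 1.423 kip/in (vertical).
Torsion M = P·e = 37.7 × 9 = 339.3 kip·in.
Critical point at (x, y) = (5.151, 6.25) from centroid. f_tx = M·y/J = 2.502 kip/in; f_ty = M·x/J = 2.062 kip/in.
Resultant f_max = √[f_tx² + (f_v + f_ty)²] = √[2.502² + (1.423 + 2.062)²] = 4.289 kip/in.
Capacity per unit length: r_n/Ω = (1/2.0) × 0.6 × 60 × (0.707 × 0.4375) = 5.568 kip/in.
4.289 ≤ 5.568 → adequate.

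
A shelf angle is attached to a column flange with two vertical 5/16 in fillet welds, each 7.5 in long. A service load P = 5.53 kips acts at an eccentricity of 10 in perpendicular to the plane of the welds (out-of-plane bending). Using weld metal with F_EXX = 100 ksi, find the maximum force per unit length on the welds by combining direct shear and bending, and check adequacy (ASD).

f_max ≈ 2.97 kip/in; adequate

L_w = 2 × 7.5 = 15 in; section modulus (unit throat) S = 2 × L²/6 = 18.75 in².
Direct shear f_v = P/L_w = 5.53/15 = 0.3687 kip/in.
Moment M = P × e = 5.53 × 10 = 55.3 kip·in; bending f_b = M/S = 2.949 kip/in.
f_max = √(f_v² + f_b²) = √(0.3687² + 2.949²) = 2.972 kip/in.
r_n/Ω = (1/2.0) × 0.6 × 100 × (0.707 × 0.3125) = 6.628 kip/in → adequate.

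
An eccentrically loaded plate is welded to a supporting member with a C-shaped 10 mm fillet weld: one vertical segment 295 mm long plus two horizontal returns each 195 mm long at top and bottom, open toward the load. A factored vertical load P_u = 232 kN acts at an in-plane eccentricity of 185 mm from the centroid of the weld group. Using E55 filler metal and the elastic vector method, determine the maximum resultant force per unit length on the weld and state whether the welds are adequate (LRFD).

f_max ≈ 914 N/mm; adequate

E55XX → F_EXX = 550 MPa.
Total weld length L_w = 685 mm. Treat welds as unit-width lines.
Centroid: x̄ = 2×195×97.5 / 685 = 55.51 mm from the vertical weld.
Polar moment about centroid: J = I_x + I_y = [295³/12 + 2×195×147.5²] + [295×55.51² + 2(195³/12 + 195×41.99²)] = 13460000 mm³.
Direct shear f_v = P/L_w = 232×10³ / 685 = 338.7 N/mm (vertical).
Torsion M = P·e = 232×10³ × 185 = 42920000 N·mm.
Critical point at (x, y) = (139.5, 147.5) from centroid. f_tx = M·y/J = 470.4 N/mm; f_ty = M·x/J = 444.9 N/mm.
Resultant f_max = √[f_tx² + (f_v + f_ty)²] = √[470.4² + (338.7 + 444.9)²] = 914 N/mm.
Capacity per unit length: φr_n = 0.75 × 0.6 × 550 × (0.707 × 10) = 1750 N/mm.
914 ≤ 1750 → adequate.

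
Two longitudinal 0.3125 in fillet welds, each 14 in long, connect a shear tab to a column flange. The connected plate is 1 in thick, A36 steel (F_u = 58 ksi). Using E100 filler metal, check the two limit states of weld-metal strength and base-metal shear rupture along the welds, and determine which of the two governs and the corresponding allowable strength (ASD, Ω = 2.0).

R_n/Ω ≈ 186 kips (weld metal governs)

E100XX → F_EXX = 100 ksi.
t_e = 0.707 × 0.3125 = 0.2209 in; L = 28 in.
Weld metal: R_n/Ω = (1/2.0) × 0.6 × 100 × 0.2209 × 28 = 185.6 kips.
Base metal (shear rupture): R_n/Ω = (1/2.0) × 0.6 × 58 × 1 × 28 = 487.2 kips.
Governing: weld metal.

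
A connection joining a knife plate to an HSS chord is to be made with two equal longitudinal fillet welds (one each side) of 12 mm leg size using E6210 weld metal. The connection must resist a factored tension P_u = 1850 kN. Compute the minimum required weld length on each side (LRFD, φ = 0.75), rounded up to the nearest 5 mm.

E62XX → F_EXX = 620 MPa.
Throat t_e = 0.707 × 12 = 8.484 mm.
φr_n = 0.75 × 0.6 × 620 × 8.484 × 10⁻³ = 2.367 kN/mm.
L_req = P_u / φr_n = 1850 / 2.367 = 781.6 mm total.
Per side: 781.6 / 2 = 390.8 mm.
Round up → use L = 395 mm on each side.

L = 395 mm on each side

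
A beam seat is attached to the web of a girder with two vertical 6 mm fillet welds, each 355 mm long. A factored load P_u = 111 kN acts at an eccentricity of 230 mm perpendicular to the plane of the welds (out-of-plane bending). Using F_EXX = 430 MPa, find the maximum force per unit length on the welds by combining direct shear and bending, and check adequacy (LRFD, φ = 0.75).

L_w = 2 × 355 = 710 mm; section modulus (unit throat) S = 2 × L²/6 = 42010 mm².
Direct shear f_v = P/L_w = 111×10³/710 = 156.3 N/mm.
Moment M = P × e = 111×10³ × 230 = 25530000 N·mm; bending f_b = M/S = 607.7 N/mm.
f_max = √(f_v² + f_b²) = √(156.3² + 607.7²) = 627.5 N/mm.
φr_n = 0.75 × 0.6 × 430 × (0.707 × 6) = 820.8 N/mm → adequate.

f_max ≈ 628 N/mm; adequate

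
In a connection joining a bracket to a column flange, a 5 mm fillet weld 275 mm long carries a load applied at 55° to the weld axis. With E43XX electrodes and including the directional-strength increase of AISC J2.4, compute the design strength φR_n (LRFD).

E43XX → F_EXX = 430 MPa.
t_e = 0.707 × 5 = 3.535 mm; A_we = 3.535 × 275 = 972.1 mm².
Directional factor: 1.0 + 0.5 sin^1.5(55°) = 1.371.
F_nw = 0.6 × 430 × 1.371 = 353.6 MPa.
φR_n = 0.75 × 353.6 × 972.1 × 10⁻³ = 257.8 kN.

φR_n ≈ 258 kN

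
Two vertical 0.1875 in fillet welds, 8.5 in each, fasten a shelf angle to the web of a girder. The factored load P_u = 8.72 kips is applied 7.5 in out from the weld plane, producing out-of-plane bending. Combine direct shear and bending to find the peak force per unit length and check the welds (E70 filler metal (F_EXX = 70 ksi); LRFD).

L_w = 2 × 8.5 = 17 in; section modulus (unit throat) S = 2 × L²/6 = 24.08 in².
Direct shear f_v = P/L_w = 8.72/17 = 0.5129 kip/in.
Moment M = P × e = 8.72 × 7.5 = 65.4 kip·in; bending f_b = M/S = 2.716 kip/in.
f_max = √(f_v² + f_b²) = √(0.5129² + 2.716²) = 2.764 kip/in.
φr_n = 0.75 × 0.6 × 70 × (0.707 × 0.1875) = 4.176 kip/in → adequate.

f_max ≈ 2.76 kip/in; adequate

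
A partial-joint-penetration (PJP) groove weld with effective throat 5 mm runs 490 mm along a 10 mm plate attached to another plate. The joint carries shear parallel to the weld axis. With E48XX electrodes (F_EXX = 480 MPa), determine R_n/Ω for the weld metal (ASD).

Effective throat (given) t_e = 5 mm.
A_we = 5 × 490 = 2450 mm².
F_nw = 0.6 F_EXX = 288 MPa.
R_n/Ω = (288 × 2450) / 2.0 × 10⁻³ = 352.8 kN.

R_n/Ω ≈ 353 kN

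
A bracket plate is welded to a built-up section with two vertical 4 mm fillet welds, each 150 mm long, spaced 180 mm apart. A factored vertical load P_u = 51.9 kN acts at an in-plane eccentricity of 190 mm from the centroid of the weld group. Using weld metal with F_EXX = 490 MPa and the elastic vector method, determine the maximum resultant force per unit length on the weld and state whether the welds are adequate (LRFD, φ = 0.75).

f_max ≈ 531 N/mm; adequate

Total weld length L_w = 300 mm. Treat welds as unit-width lines.
Polar moment about centroid: J = 2[d³/12 + d(b/2)²] = 2[150³/12 + 150×90²] = 2992000 mm³.
Direct shear f_v = P/L_w = 51.9×10³ / 300 = 173 N/mm (vertical).
Torsion M = P·e = 51.9×10³ × 190 = 9861000 N·mm.
Critical point at (x, y) = (90, 75) from centroid. f_tx = M·y/J = 247.1 N/mm; f_ty = M·x/J = 296.6 N/mm.
Resultant f_max = √[f_tx² + (f_v + f_ty)²] = √[247.1² + (173 + 296.6)²] = 530.6 N/mm.
Capacity per unit length: φr_n = 0.75 × 0.6 × 490 × (0.707 × 4) = 623.6 N/mm.
530.6 ≤ 623.6 → adequate.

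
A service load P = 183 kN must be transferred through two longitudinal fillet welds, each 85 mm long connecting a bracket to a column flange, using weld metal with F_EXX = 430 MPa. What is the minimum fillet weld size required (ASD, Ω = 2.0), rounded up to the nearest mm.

Total weld length L = 170 mm.
Required throat t_e = P × Ω / (0.6 F_EXX × L) = 183 × 2.0 / (0.6 × 430 × 170 × 10⁻³) = 8.345 mm.
Required leg w = t_e / 0.707 = 11.8 mm → use 12 mm.

w = 12 mm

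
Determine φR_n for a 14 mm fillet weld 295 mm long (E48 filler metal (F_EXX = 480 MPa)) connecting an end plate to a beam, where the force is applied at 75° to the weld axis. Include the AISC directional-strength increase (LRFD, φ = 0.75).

t_e = 0.707 × 14 = 9.898 mm; A_we = 9.898 × 295 = 2920 mm².
Directional factor: 1.0 + 0.5 sin^1.5(75°) = 1.475.
F_nw = 0.6 × 480 × 1.475 = 424.7 MPa.
φR_n = 0.75 × 424.7 × 2920 × 10⁻³ = 930.1 kN.

φR_n ≈ 930 kN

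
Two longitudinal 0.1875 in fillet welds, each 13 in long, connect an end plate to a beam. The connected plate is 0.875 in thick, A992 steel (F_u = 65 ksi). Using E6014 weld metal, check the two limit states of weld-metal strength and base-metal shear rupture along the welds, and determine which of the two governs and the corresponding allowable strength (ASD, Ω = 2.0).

E60XX → F_EXX = 60 ksi.
t_e = 0.707 × 0.1875 = 0.1326 in; L = 26 in.
Weld metal: R_n/Ω = (1/2.0) × 0.6 × 60 × 0.1326 × 26 = 62.04 kip.
Base metal (shear rupture): R_n/Ω = (1/2.0) × 0.6 × 65 × 0.875 × 26 = 443.6 kip.
Governing: weld metal.

R_n/Ω ≈ 62 kip (weld metal governs)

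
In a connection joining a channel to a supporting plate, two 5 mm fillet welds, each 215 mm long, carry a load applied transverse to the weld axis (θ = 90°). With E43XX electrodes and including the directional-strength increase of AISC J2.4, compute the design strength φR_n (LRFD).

φR_n ≈ 441 kN

E43XX → F_EXX = 430 MPa.
t_e = 0.707 × 5 = 3.535 mm; A_we = 3.535 × 430 = 1520 mm².
Directional factor: 1.0 + 0.5 sin^1.5(90°) = 1.5.
F_nw = 0.6 × 430 × 1.5 = 387 MPa.
φR_n = 0.75 × 387 × 1520 × 10⁻³ = 441.2 kN.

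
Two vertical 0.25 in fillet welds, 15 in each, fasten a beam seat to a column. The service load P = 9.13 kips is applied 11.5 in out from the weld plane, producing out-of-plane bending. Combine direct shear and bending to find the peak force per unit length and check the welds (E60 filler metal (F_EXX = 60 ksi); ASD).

f_max ≈ 1.43 kip/in; adequate

L_w = 2 × 15 = 30 in; section modulus (unit throat) S = 2 × L²/6 = 75 in².
Direct shear f_v = P/L_w = 9.13/30 = 0.3043 kip/in.
Moment M = P × e = 9.13 × 11.5 = 105 kip·in; bending f_b = M/S = 1.4 kip/in.
f_max = √(f_v² + f_b²) = √(0.3043² + 1.4²) = 1.433 kip/in.
r_n/Ω = (1/2.0) × 0.6 × 60 × (0.707 × 0.25) = 3.181 kip/in → adequate.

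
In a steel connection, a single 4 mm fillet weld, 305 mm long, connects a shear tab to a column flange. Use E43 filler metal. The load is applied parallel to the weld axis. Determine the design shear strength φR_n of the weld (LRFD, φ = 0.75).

φR_n ≈ 167 kN

E43XX → F_EXX = 430 MPa.
Effective throat t_e = 0.707 × 4 = 2.828 mm.
Total length L = 305 mm; A_we = 2.828 × 305 = 862.5 mm².
F_nw = 0.6 F_EXX = 0.6 × 430 = 258 MPa.
φR_n = 0.75 × 258 × 862.5 × 10⁻³ = 166.9 kN.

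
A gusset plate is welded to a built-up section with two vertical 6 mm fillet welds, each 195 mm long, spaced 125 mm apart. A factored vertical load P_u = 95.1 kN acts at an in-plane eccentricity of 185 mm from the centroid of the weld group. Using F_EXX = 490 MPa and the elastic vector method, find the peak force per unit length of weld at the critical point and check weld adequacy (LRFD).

Total weld length L_w = 390 mm. Treat welds as unit-width lines.
Polar moment about centroid: J = 2[d³/12 + d(b/2)²] = 2[195³/12 + 195×62.5²] = 2759000 mm³.
Direct shear f_v = P/L_w = 95.1×10³ / 390 = 243.8 N/mm (vertical).
Torsion M = P·e = 95.1×10³ × 185 = 17594000 N·mm.
Critical point at (x, y) = (62.5, 97.5) from centroid. f_tx = M·y/J = 621.7 N/mm; f_ty = M·x/J = 398.5 N/mm.
Resultant f_max = √[f_tx² + (f_v + f_ty)²] = √[621.7² + (243.8 + 398.5)²] = 893.9 N/mm.
Capacity per unit length: φr_n = 0.75 × 0.6 × 490 × (0.707 × 6) = 935.4 N/mm.
893.9 ≤ 935.4 → adequate.

f_max ≈ 894 N/mm; adequate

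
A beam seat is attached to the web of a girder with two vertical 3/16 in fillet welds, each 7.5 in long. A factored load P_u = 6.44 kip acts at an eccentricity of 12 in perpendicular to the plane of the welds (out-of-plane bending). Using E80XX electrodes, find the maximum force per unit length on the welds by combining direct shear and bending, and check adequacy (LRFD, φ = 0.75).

E80XX → F_EXX = 80 ksi.
L_w = 2 × 7.5 = 15 in; section modulus (unit throat) S = 2 × L²/6 = 18.75 in².
Direct shear f_v = P/L_w = 6.44/15 = 0.4293 kip/in.
Moment M = P × e = 6.44 × 12 = 77.28 kip·in; bending f_b = M/S = 4.122 kip/in.
f_max = √(f_v² + f_b²) = √(0.4293² + 4.122²) = 4.144 kip/in.
φr_n = 0.75 × 0.6 × 80 × (0.707 × 0.1875) = 4.772 kip/in → adequate.

f_max ≈ 4.14 kip/in; adequate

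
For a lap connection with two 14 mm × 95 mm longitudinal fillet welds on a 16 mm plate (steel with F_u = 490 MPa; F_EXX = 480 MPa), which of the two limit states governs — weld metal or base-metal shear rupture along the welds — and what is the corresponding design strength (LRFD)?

t_e = 0.707 × 14 = 9.898 mm; L = 190 mm.
Weld metal: φR_n = 0.75 × 0.6 × 480 × 9.898 × 190 × 10⁻³ = 406.2 kN.
Base metal (shear rupture): φR_n = 0.75 × 0.6 × 490 × 16 × 190 × 10⁻³ = 670.3 kN.
Governing: weld metal.

φR_n ≈ 406 kN (weld metal governs)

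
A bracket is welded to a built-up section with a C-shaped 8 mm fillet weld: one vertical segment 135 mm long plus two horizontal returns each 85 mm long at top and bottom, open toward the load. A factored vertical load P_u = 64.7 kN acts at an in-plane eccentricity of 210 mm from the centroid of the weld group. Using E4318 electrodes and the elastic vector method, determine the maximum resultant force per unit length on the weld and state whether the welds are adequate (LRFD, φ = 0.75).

f_max ≈ 1170 N/mm; NOT adequate

E43XX → F_EXX = 430 MPa.
Total weld length L_w = 305 mm. Treat welds as unit-width lines.
Centroid: x̄ = 2×85×42.5 / 305 = 23.69 mm from the vertical weld.
Polar moment about centroid: J = I_x + I_y = [135³/12 + 2×85×67.5²] + [135×23.69² + 2(85³/12 + 85×18.81²)] = 1218000 mm³.
Direct shear f_v = P/L_w = 64.7×10³ / 305 = 212.1 N/mm (vertical).
Torsion M = P·e = 64.7×10³ × 210 = 13587000 N·mm.
Critical point at (x, y) = (61.31, 67.5) from centroid. f_tx = M·y/J = 753.1 N/mm; f_ty = M·x/J = 684 N/mm.
Resultant f_max = √[f_tx² + (f_v + f_ty)²] = √[753.1² + (212.1 + 684)²] = 1171 N/mm.
Capacity per unit length: φr_n = 0.75 × 0.6 × 430 × (0.707 × 8) = 1094 N/mm.
1171 > 1094 → NOT adequate.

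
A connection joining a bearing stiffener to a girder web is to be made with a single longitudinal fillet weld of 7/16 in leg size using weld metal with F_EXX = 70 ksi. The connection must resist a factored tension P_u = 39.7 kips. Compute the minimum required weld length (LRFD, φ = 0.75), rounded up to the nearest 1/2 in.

L = 4.5 in

Throat t_e = 0.707 × 0.4375 = 0.3093 in.
φr_n = 0.75 × 0.6 × 70 × 0.3093 = 9.743 kips/in.
L_req = P_u / φr_n = 39.7 / 9.743 = 4.075 in total.
Round up → use L = 4.5 in.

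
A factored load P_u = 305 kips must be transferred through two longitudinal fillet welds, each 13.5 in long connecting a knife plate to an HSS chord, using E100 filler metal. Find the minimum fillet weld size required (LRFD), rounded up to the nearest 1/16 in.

w = 3/8 in

E100XX → F_EXX = 100 ksi.
Total weld length L = 27 in.
Required throat t_e = P_u / (φ × 0.6 F_EXX × L) = 305 / (0.75 × 0.6 × 100 × 27) = 0.251 in.
Required leg w = t_e / 0.707 = 0.3551 in → use 3/8 in.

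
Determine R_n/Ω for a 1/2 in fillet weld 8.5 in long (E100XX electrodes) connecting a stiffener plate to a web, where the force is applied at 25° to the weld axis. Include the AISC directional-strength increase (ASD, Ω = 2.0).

E100XX → F_EXX = 100 ksi.
t_e = 0.707 × 0.5 = 0.3535 in; A_we = 0.3535 × 8.5 = 3.005 in².
Directional factor: 1.0 + 0.5 sin^1.5(25°) = 1.137.
F_nw = 0.6 × 100 × 1.137 = 68.24 ksi.
R_n/Ω = (68.24 × 3.005) / 2.0 = 102.5 kips.

R_n/Ω ≈ 103 kips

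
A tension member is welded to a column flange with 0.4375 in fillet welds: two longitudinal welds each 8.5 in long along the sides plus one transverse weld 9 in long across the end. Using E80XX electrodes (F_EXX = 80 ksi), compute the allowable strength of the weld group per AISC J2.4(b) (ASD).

t_e = 0.707 × 0.4375 = 0.3093 in.
R_nwl = 0.6 × 80 × 0.3093 × 17 = 252.4 kips (longitudinal, 2 welds).
R_nwt = 0.6 × 80 × 0.3093 × 9 = 133.6 kips (transverse, base value).
(i) R_nwl + R_nwt = 386 kips; (ii) 0.85 R_nwl + 1.5 R_nwt = 415 kips.
R_n = max = 415 kips [governs: (ii)]; R_n/Ω = 207.5 kips.

R_n/Ω ≈ 207 kips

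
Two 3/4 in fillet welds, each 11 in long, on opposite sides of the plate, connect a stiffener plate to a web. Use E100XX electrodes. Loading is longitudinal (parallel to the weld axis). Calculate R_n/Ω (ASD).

E100XX → F_EXX = 100 ksi.
Effective throat t_e = 0.707 × 0.75 = 0.5302 in.
Total length L = 22 in; A_we = 0.5302 × 22 = 11.67 in².
F_nw = 0.6 F_EXX = 0.6 × 100 = 60 ksi.
R_n = 60 × 11.67 = 699.9 kip; R_n/Ω = 699.9/2.0 = 350 kip.

R_n/Ω ≈ 350 kip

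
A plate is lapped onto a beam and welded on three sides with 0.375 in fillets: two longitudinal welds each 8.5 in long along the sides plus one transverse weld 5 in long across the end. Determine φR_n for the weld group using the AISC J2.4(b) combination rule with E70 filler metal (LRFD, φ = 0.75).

φR_n ≈ 184 kips

E70XX → F_EXX = 70 ksi.
t_e = 0.707 × 0.375 = 0.2651 in.
R_nwl = 0.6 × 70 × 0.2651 × 17 = 189.3 kips (longitudinal, 2 welds).
R_nwt = 0.6 × 70 × 0.2651 × 5 = 55.68 kips (transverse, base value).
(i) R_nwl + R_nwt = 245 kips; (ii) 0.85 R_nwl + 1.5 R_nwt = 244.4 kips.
R_n = max = 245 kips [governs: (i)]; φR_n = 183.7 kips.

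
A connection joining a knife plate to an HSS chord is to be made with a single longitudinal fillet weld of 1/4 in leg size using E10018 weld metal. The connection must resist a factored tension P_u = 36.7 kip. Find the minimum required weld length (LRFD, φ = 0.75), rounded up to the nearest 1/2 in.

L = 5 in

E100XX → F_EXX = 100 ksi.
Throat t_e = 0.707 × 0.25 = 0.1767 in.
φr_n = 0.75 × 0.6 × 100 × 0.1767 = 7.954 kip/in.
L_req = P_u / φr_n = 36.7 / 7.954 = 4.614 in total.
Round up → use L = 5 in.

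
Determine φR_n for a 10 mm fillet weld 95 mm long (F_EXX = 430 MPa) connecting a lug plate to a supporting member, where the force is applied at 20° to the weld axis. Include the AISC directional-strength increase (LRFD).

t_e = 0.707 × 10 = 7.07 mm; A_we = 7.07 × 95 = 671.6 mm².
Directional factor: 1.0 + 0.5 sin^1.5(20°) = 1.1.
F_nw = 0.6 × 430 × 1.1 = 283.8 MPa.
φR_n = 0.75 × 283.8 × 671.6 × 10⁻³ = 143 kN.

φR_n ≈ 143 kN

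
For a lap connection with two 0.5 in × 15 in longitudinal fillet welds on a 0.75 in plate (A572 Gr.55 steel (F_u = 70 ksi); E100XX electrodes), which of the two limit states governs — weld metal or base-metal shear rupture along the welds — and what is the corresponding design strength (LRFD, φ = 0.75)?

φR_n ≈ 477 kips (weld metal governs)

E100XX → F_EXX = 100 ksi.
t_e = 0.707 × 0.5 = 0.3535 in; L = 30 in.
Weld metal: φR_n = 0.75 × 0.6 × 100 × 0.3535 × 30 = 477.2 kips.
Base metal (shear rupture): φR_n = 0.75 × 0.6 × 70 × 0.75 × 30 = 708.8 kips.
Governing: weld metal.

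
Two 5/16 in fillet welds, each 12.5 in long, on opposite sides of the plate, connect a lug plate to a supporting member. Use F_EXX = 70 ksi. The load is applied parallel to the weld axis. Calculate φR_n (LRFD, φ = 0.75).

φR_n ≈ 174 kip

Effective throat t_e = 0.707 × 0.3125 = 0.2209 in.
Total length L = 25 in; A_we = 0.2209 × 25 = 5.523 in².
F_nw = 0.6 F_EXX = 0.6 × 70 = 42 ksi.
φR_n = 0.75 × 42 × 5.523 = 174 kip.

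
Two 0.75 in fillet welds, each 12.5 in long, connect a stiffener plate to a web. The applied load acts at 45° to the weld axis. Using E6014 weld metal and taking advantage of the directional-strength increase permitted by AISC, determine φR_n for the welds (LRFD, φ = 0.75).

φR_n ≈ 464 kips

E60XX → F_EXX = 60 ksi.
t_e = 0.707 × 0.75 = 0.5302 in; A_we = 0.5302 × 25 = 13.26 in².
Directional factor: 1.0 + 0.5 sin^1.5(45°) = 1.297.
F_nw = 0.6 × 60 × 1.297 = 46.7 ksi.
φR_n = 0.75 × 46.7 × 13.26 = 464.3 kips.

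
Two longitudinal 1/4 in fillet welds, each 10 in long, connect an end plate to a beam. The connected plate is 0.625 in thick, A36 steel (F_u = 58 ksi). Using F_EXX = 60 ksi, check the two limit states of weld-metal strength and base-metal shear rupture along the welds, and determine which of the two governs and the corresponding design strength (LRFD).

φR_n ≈ 95.4 kip (weld metal governs)

t_e = 0.707 × 0.25 = 0.1767 in; L = 20 in.
Weld metal: φR_n = 0.75 × 0.6 × 60 × 0.1767 × 20 = 95.44 kip.
Base metal (shear rupture): φR_n = 0.75 × 0.6 × 58 × 0.625 × 20 = 326.2 kip.
Governing: weld metal.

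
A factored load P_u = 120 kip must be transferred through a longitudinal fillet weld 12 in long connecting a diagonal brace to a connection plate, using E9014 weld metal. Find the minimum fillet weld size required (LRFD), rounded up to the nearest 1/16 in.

w = 3/8 in

E90XX → F_EXX = 90 ksi.
Total weld length L = 12 in.
Required throat t_e = P_u / (φ × 0.6 F_EXX × L) = 120 / (0.75 × 0.6 × 90 × 12) = 0.2469 in.
Required leg w = t_e / 0.707 = 0.3492 in → use 3/8 in.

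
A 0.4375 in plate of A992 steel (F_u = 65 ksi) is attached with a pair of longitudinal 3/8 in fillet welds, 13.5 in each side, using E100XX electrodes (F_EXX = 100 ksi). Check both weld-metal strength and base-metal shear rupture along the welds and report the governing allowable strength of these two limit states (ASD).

R_n/Ω ≈ 215 kip (weld metal governs)

t_e = 0.707 × 0.375 = 0.2651 in; L = 27 in.
Weld metal: R_n/Ω = (1/2.0) × 0.6 × 100 × 0.2651 × 27 = 214.8 kip.
Base metal (shear rupture): R_n/Ω = (1/2.0) × 0.6 × 65 × 0.4375 × 27 = 230.3 kip.
Governing: weld metal.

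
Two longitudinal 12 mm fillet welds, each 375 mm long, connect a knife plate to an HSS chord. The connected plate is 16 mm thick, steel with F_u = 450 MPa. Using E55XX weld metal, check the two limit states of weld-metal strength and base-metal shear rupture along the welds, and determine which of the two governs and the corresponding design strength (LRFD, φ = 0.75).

E55XX → F_EXX = 550 MPa.
t_e = 0.707 × 12 = 8.484 mm; L = 750 mm.
Weld metal: φR_n = 0.75 × 0.6 × 550 × 8.484 × 750 × 10⁻³ = 1575 kN.
Base metal (shear rupture): φR_n = 0.75 × 0.6 × 450 × 16 × 750 × 10⁻³ = 2430 kN.
Governing: weld metal.

φR_n ≈ 1570 kN (weld metal governs)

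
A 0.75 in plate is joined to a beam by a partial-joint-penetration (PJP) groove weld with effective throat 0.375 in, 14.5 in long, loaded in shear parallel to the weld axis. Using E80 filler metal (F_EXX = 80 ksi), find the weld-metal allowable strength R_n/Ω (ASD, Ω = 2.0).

Effective throat (given) t_e = 0.375 in.
A_we = 0.375 × 14.5 = 5.438 in².
F_nw = 0.6 F_EXX = 48 ksi.
R_n/Ω = (48 × 5.438) / 2.0 = 130.5 kip.

R_n/Ω ≈ 130 kip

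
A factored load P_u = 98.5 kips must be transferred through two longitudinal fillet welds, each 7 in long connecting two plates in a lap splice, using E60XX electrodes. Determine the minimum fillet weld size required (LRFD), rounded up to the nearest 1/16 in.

E60XX → F_EXX = 60 ksi.
Total weld length L = 14 in.
Required throat t_e = P_u / (φ × 0.6 F_EXX × L) = 98.5 / (0.75 × 0.6 × 60 × 14) = 0.2606 in.
Required leg w = t_e / 0.707 = 0.3686 in → use 3/8 in.

w = 3/8 in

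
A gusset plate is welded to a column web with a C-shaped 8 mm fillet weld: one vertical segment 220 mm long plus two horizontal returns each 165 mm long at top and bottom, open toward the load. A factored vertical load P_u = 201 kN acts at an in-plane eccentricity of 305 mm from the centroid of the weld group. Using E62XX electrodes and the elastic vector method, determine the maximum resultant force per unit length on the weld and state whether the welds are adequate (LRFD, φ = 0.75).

E62XX → F_EXX = 620 MPa.
Total weld length L_w = 550 mm. Treat welds as unit-width lines.
Centroid: x̄ = 2×165×82.5 / 550 = 49.5 mm from the vertical weld.
Polar moment about centroid: J = I_x + I_y = [220³/12 + 2×165×110²] + [220×49.5² + 2(165³/12 + 165×33²)] = 6527000 mm³.
Direct shear f_v = P/L_w = 201×10³ / 550 = 365.5 N/mm (vertical).
Torsion M = P·e = 201×10³ × 305 = 61305000 N·mm.
Critical point at (x, y) = (115.5, 110) from centroid. f_tx = M·y/J = 1033 N/mm; f_ty = M·x/J = 1085 N/mm.
Resultant f_max = √[f_tx² + (f_v + f_ty)²] = √[1033² + (365.5 + 1085)²] = 1781 N/mm.
Capacity per unit length: φr_n = 0.75 × 0.6 × 620 × (0.707 × 8) = 1578 N/mm.
1781 > 1578 → NOT adequate.

f_max ≈ 1780 N/mm; NOT adequate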